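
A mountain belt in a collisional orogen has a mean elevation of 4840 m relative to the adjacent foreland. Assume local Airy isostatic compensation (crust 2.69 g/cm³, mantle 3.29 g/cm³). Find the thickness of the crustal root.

Equating mass per unit area of the two columns: the weight of the topography is balanced by the buoyancy of the root, ρ_c h = (ρ_m − ρ_c) r.
r = h · ρ_c / (ρ_m − ρ_c) = 4840 m × 2.69 / (3.29 − 2.69) = 21700 m.

21700 m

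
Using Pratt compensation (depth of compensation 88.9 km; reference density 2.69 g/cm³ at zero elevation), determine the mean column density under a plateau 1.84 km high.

2.64 g/cm³

Pratt balance: ρ_ref D = ρ (D + h).
ρ = ρ_ref D/(D + h) = 2.69 × 88.9 km/(88.9 km + 1.84 km) = 2.64 g/cm³.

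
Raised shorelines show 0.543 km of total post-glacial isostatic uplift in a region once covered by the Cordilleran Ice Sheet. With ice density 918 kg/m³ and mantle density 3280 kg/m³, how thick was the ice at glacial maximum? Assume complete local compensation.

u = t ρ_ice/ρ_m → t = u ρ_m/ρ_ice = 0.543 km × 3280/918 = 1.94 km.

1.94 km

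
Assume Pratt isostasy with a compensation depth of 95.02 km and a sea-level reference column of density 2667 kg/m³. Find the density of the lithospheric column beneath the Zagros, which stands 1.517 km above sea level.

Pratt balance: ρ_ref D = ρ (D + h).
ρ = ρ_ref D/(D + h) = 2667 × 95.02 km/(95.02 km + 1.517 km) = 2630 kg/m³.

2630 kg/m³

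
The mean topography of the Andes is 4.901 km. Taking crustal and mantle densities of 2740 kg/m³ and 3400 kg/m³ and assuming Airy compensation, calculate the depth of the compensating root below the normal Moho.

20.3 km

In Airy isostatic equilibrium: the weight of the topography is balanced by the buoyancy of the root, ρ_c h = (ρ_m − ρ_c) r.
r = h · ρ_c / (ρ_m − ρ_c) = 4.901 km × 2740 / (3400 − 2740) = 20.3 km.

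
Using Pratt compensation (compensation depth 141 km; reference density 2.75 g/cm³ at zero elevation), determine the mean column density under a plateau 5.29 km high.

2.65 g/cm³

Pratt balance: ρ_ref D = ρ (D + h).
ρ = ρ_ref D/(D + h) = 2.75 × 141 km/(141 km + 5.29 km) = 2.65 g/cm³.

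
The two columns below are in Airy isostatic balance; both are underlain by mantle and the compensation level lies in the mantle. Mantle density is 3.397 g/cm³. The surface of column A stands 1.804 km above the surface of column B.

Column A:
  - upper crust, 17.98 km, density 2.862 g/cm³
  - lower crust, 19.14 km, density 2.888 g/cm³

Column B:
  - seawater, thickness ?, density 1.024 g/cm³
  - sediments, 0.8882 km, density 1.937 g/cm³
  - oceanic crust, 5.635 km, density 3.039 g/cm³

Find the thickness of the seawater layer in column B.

Take the compensation level at the base of the deeper column (depth z_c below the surface of column A) and equate Σ ρ_i t_i down to z_c; mantle fills any gap and the z_c terms cancel.
Column A: 17.98×2.862 + 19.14×2.888 + (z_c − 37.12)×3.397
Column B: 1.804×0 + x×1.024 + 0.8882×1.937 + 5.635×3.039 + (z_c − 1.804 − 6.5232 − x)×3.397
The z_c×3.397 term appears on both sides and cancels. Collect the known terms of each column as K = Σ(ρt)_known − 3.397 × (depth of known layers): K_A = 106.73508 − 3.397×37.12 = −19.36156; K_B = 18.8452084 − 3.397×(1.804 + 6.5232) = −9.44229.
Balance: K_A = K_B − x×(3.397 − 1.024), so x = (K_B − K_A)/(3.397 − 1.024) = 9.91927/2.373 = 4.18 km.

4.18 km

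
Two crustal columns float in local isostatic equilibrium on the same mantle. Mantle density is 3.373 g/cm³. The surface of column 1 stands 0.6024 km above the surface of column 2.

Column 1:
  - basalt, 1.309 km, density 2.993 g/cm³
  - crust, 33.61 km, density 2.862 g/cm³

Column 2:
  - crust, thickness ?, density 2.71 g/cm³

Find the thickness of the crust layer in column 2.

Take the compensation level at the base of the deeper column (depth z_c below the surface of column 1) and equate Σ ρ_i t_i down to z_c; mantle fills any gap and the z_c terms cancel.
Column 1: 1.309×2.993 + 33.61×2.862 + (z_c − 34.919)×3.373
Column 2: 0.6024×0 + x×2.71 + (z_c − 0.6024 − 0 − x)×3.373
The z_c×3.373 term appears on both sides and cancels. Collect the known terms of each column as K = Σ(ρt)_known − 3.373 × (depth of known layers): K_1 = 100.109657 − 3.373×34.919 = −17.67213; K_2 = 0 − 3.373×(0.6024 + 0) = −2.0318952.
Balance: K_1 = K_2 − x×(3.373 − 2.71), so x = (K_2 − K_1)/(3.373 − 2.71) = 15.6402/0.663 = 23.6 km.

23.6 km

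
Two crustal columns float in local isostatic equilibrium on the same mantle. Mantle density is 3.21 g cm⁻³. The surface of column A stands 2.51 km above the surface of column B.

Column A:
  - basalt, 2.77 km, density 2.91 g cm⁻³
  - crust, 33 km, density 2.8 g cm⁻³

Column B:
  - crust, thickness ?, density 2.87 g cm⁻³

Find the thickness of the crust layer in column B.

18.5 km

Take the compensation level at the base of the deeper column (depth z_c below the surface of column A) and equate Σ ρ_i t_i down to z_c; mantle fills any gap and the z_c terms cancel.
Column A: 2.77×2.91 + 33×2.8 + (z_c − 35.77)×3.21
Column B: 2.51×0 + x×2.87 + (z_c − 2.51 − 0 − x)×3.21
The z_c×3.21 term appears on both sides and cancels. Collect the known terms of each column as K = Σ(ρt)_known − 3.21 × (depth of known layers): K_A = 100.4607 − 3.21×35.77 = −14.361; K_B = 0 − 3.21×(2.51 + 0) = −8.0571.
Balance: K_A = K_B − x×(3.21 − 2.87), so x = (K_B − K_A)/(3.21 − 2.87) = 6.3039/0.34 = 18.5 km.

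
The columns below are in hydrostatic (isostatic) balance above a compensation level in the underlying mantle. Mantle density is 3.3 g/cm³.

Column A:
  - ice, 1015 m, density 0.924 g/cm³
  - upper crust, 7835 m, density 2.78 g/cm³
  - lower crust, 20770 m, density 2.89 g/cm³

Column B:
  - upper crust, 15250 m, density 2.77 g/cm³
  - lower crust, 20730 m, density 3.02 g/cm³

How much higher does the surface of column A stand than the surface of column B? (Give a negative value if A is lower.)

338 m

For any compensation level in the mantle, the mantle terms cancel and isostasy reduces to e = (Σt_A − Σt_B) − (Σ(ρt)_A − Σ(ρt)_B) / ρ_m.
Σt_A = 29620 m; Σt_B = 35980 m; Σ(ρt)_A = 82744.46; Σ(ρt)_B = 104847.1 (in m·g/cm³).
e = (29620 − 35980) − (82744.46 − 104847.1) / 3.3 = 338 m.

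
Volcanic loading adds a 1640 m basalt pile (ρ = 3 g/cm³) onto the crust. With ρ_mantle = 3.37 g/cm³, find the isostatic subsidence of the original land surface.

Subaerial loading: s = t ρ_load / ρ_m.
s = 1640 m × 3/3.37 = 1460 m.

1460 m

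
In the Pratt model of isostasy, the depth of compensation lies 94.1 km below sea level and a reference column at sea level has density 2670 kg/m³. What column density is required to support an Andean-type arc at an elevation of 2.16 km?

Pratt balance: ρ_ref D = ρ (D + h).
ρ = ρ_ref D/(D + h) = 2670 × 94.1 km/(94.1 km + 2.16 km) = 2610 kg/m³.

2610 kg/m³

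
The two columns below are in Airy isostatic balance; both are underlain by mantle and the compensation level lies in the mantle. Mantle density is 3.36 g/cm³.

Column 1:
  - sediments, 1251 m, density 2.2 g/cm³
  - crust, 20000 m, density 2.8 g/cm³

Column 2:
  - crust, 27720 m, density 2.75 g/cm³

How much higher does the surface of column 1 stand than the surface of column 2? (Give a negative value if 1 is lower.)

For any compensation level in the mantle, the mantle terms cancel and isostasy reduces to e = (Σt_1 − Σt_2) − (Σ(ρt)_1 − Σ(ρt)_2) / ρ_m.
Σt_1 = 21251 m; Σt_2 = 27720 m; Σ(ρt)_1 = 58752.2; Σ(ρt)_2 = 76230 (in m·g/cm³).
e = (21251 − 27720) − (58752.2 − 76230) / 3.36 = −1270 m.

−1270 m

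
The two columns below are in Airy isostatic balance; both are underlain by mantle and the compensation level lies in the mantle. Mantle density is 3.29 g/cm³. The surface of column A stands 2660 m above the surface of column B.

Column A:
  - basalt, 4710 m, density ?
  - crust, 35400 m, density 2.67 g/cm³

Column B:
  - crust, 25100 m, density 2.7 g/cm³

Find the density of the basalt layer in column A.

2.95 g/cm³

Take the compensation level at the base of the deeper column (depth z_c below the surface of column A) and equate Σ ρ_i t_i down to z_c; mantle fills any gap and the z_c terms cancel.
Column A: 4710×ρ + 35400×2.67 + (z_c − 40110)×3.29
Column B: 2660×0 + 25100×2.7 + (z_c − 2660 − 25100)×3.29
The z_c×3.29 term appears on both sides and cancels. Collect the known terms of each column as K = Σ(ρt)_known − 3.29 × (depth of known layers): K_A = 94518 − 3.29×40110 = −37443.9; K_B = 67770 − 3.29×(2660 + 25100) = −23560.4.
Balance: K_A + 4710×ρ = K_B, so ρ = (K_B − K_A)/4710 = 13883.5/4710 = 2.95 g/cm³.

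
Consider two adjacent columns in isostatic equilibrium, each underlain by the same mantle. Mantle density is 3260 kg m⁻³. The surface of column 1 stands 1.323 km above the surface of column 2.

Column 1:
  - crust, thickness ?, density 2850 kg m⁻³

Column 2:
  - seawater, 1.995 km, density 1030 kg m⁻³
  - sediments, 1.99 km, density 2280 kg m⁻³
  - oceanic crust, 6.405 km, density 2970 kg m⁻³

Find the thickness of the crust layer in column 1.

Take the compensation level at the base of the deeper column (depth z_c below the surface of column 1) and equate Σ ρ_i t_i down to z_c; mantle fills any gap and the z_c terms cancel.
Column 1: x×2850 + (z_c − 0 − x)×3260
Column 2: 1.323×0 + 1.995×1030 + 1.99×2280 + 6.405×2970 + (z_c − 1.323 − 10.39)×3260
The z_c×3260 term appears on both sides and cancels. Collect the known terms of each column as K = Σ(ρt)_known − 3260 × (depth of known layers): K_1 = 0 − 3260×0 = 0; K_2 = 25614.9 − 3260×(1.323 + 10.39) = −12569.48.
Balance: K_1 − x×(3260 − 2850) = K_2, so x = (K_1 − K_2)/(3260 − 2850) = 12569.5/410 = 30.7 km.

30.7 km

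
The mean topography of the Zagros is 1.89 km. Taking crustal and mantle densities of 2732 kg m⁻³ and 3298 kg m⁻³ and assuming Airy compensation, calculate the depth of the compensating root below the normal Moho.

Equating mass per unit area of the two columns: the weight of the topography is balanced by the buoyancy of the root, ρ_c h = (ρ_m − ρ_c) r.
r = h · ρ_c / (ρ_m − ρ_c) = 1.89 km × 2732 / (3298 − 2732) = 9.12 km.

9.12 km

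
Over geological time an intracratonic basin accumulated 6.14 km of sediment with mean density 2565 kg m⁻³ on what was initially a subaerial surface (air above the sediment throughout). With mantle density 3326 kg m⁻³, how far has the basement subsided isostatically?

4.74 km

Subaerial load: s = t ρ_sed / ρ_m = 6.14 km × 2565/3326 = 4.74 km.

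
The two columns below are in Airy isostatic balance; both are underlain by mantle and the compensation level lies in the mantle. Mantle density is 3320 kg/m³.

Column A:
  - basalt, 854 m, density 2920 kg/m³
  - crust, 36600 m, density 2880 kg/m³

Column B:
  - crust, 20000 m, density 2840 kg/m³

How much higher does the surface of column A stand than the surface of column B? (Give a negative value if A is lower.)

2060 m

For any compensation level in the mantle, the mantle terms cancel and isostasy reduces to e = (Σt_A − Σt_B) − (Σ(ρt)_A − Σ(ρt)_B) / ρ_m.
Σt_A = 37454 m; Σt_B = 20000 m; Σ(ρt)_A = 107901680; Σ(ρt)_B = 56800000 (in m·kg/m³).
e = (37454 − 20000) − (107901680 − 56800000) / 3320 = 2060 m.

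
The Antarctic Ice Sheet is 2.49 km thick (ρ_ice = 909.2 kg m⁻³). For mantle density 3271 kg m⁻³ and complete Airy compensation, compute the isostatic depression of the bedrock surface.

For local isostatic compensation: the ice load ρ_ice t is balanced by mantle displaced below, ρ_m s.
s = t ρ_ice / ρ_m = 2.49 km × 909.2/3271 = 0.692 km.

0.692 km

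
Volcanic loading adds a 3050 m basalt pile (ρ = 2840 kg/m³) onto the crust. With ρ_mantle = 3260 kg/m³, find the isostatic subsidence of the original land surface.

2660 m

Subaerial loading: s = t ρ_load / ρ_m.
s = 3050 m × 2840/3260 = 2660 m.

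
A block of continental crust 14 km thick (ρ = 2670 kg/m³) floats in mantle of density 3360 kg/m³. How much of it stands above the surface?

2.88 km

Floating equilibrium: submerged depth d = t ρ_obj/ρ_fluid = 14 km × 2670/3360 = 11.12 km.
Freeboard = t − d = 14 km − 11.12 km = 2.88 km.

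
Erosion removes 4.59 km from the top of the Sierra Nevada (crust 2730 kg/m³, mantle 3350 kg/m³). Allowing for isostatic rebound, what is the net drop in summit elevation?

0.849 km

Rebound u = e ρ_c/ρ_m = 4.59 km × 2730/3350 = 3.741 km.
Net surface drop = e − u = 4.59 km − 3.741 km = e (ρ_m − ρ_c)/ρ_m = 0.849 km.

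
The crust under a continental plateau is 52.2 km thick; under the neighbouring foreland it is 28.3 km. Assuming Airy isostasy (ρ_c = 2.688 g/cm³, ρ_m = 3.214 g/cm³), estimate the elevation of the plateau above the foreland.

Excess crust Δ = 52.2 km − 28.3 km = 23.9 km, split between elevation h and root r with h + r = Δ.
Airy balance ρ_c h = (ρ_m − ρ_c) r gives r = h ρ_c/(ρ_m − ρ_c), so h (1 + ρ_c/(ρ_m − ρ_c)) = Δ, i.e. h = Δ (ρ_m − ρ_c)/ρ_m.
h = 23.9 km × 0.526/3.214 = 3.91 km.

3.91 km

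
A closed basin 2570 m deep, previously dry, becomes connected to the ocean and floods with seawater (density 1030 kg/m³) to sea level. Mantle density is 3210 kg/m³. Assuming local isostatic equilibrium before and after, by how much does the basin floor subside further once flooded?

After flooding the water column is d + s deep. Its weight must equal the weight of mantle displaced by the extra subsidence s: (d + s) ρ_w = s ρ_m.
s = d ρ_w / (ρ_m − ρ_w) = 2570 m × 1030/(3210 − 1030) = 1210 m.

1210 m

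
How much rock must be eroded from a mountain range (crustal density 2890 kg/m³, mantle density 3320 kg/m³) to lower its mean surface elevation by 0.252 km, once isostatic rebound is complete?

1.95 km

Net drop Δ = e − u = e − e ρ_c/ρ_m = e (ρ_m − ρ_c)/ρ_m.
e = Δ ρ_m/(ρ_m − ρ_c) = 0.252 km × 3320/430 = 1.95 km.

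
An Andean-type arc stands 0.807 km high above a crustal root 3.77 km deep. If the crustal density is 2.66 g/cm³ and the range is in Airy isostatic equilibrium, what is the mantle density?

3.23 g/cm³

Airy balance: ρ_c h = (ρ_m − ρ_c) r → ρ_m = ρ_c (1 + h/r).
ρ_m = 2.66 × (1 + 0.807 km/3.77 km) = 3.23 g/cm³.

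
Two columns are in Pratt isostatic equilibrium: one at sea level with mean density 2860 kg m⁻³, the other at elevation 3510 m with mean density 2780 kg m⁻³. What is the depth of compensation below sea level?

ρ_ref D = ρ (D + h) → D (ρ_ref − ρ) = ρ h.
D = ρ h/(ρ_ref − ρ) = 2780 × 3510 m/(2860 − 2780) = 122000 m.

122000 m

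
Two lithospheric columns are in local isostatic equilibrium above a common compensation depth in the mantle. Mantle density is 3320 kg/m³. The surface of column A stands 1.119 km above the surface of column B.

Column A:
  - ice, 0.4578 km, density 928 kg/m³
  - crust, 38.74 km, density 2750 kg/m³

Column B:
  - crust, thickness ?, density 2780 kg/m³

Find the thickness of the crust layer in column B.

Take the compensation level at the base of the deeper column (depth z_c below the surface of column A) and equate Σ ρ_i t_i down to z_c; mantle fills any gap and the z_c terms cancel.
Column A: 0.4578×928 + 38.74×2750 + (z_c − 39.1978)×3320
Column B: 1.119×0 + x×2780 + (z_c − 1.119 − 0 − x)×3320
The z_c×3320 term appears on both sides and cancels. Collect the known terms of each column as K = Σ(ρt)_known − 3320 × (depth of known layers): K_A = 106959.838 − 3320×39.1978 = −23176.8576; K_B = 0 − 3320×(1.119 + 0) = −3715.08.
Balance: K_A = K_B − x×(3320 − 2780), so x = (K_B − K_A)/(3320 − 2780) = 19461.8/540 = 36 km.

36 km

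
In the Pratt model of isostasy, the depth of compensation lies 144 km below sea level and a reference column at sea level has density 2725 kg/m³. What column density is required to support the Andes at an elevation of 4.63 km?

2640 kg/m³

Pratt balance: ρ_ref D = ρ (D + h).
ρ = ρ_ref D/(D + h) = 2725 × 144 km/(144 km + 4.63 km) = 2640 kg/m³.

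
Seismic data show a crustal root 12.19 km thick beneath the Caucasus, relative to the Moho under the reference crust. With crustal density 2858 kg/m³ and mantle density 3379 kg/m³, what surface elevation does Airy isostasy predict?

For local isostatic compensation: ρ_c h = (ρ_m − ρ_c) r.
h = r (ρ_m − ρ_c) / ρ_c = 12.19 km × (3379 − 2858) / 2858 = 2.22 km.

2.22 km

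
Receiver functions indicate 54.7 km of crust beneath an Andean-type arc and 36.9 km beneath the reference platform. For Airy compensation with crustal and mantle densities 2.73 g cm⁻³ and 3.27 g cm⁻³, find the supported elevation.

2.94 km

Excess crust Δ = 54.7 km − 36.9 km = 17.8 km, split between elevation h and root r with h + r = Δ.
Airy balance ρ_c h = (ρ_m − ρ_c) r gives r = h ρ_c/(ρ_m − ρ_c), so h (1 + ρ_c/(ρ_m − ρ_c)) = Δ, i.e. h = Δ (ρ_m − ρ_c)/ρ_m.
h = 17.8 km × 0.54/3.27 = 2.94 km.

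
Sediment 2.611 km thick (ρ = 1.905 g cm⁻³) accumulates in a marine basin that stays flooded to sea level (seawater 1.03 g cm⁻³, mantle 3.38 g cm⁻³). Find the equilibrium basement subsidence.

Submarine loading: the sediment displaces seawater, and the subsidence is in turn flooded, so s (ρ_m − ρ_w) = t (ρ_sed − ρ_w).
s = 2.611 km × (1.905 − 1.03) / (3.38 − 1.03) = 0.972 km.

0.972 km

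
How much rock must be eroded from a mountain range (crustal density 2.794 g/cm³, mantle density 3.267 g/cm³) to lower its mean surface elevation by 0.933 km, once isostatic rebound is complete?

Net drop Δ = e − u = e − e ρ_c/ρ_m = e (ρ_m − ρ_c)/ρ_m.
e = Δ ρ_m/(ρ_m − ρ_c) = 0.933 km × 3.267/0.473 = 6.44 km.

6.44 km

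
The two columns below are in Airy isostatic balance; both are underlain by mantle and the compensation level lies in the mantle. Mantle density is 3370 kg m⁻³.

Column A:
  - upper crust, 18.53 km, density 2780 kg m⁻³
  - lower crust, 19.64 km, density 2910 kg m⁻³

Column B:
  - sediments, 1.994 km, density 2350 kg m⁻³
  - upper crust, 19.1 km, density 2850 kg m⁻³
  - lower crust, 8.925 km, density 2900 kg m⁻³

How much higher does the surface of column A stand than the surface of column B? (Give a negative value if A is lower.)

For any compensation level in the mantle, the mantle terms cancel and isostasy reduces to e = (Σt_A − Σt_B) − (Σ(ρt)_A − Σ(ρt)_B) / ρ_m.
Σt_A = 38.17 km; Σt_B = 30.019 km; Σ(ρt)_A = 108665.8; Σ(ρt)_B = 85003.4 (in km·kg m⁻³).
e = (38.17 − 30.019) − (108665.8 − 85003.4) / 3370 = 1.13 km.

1.13 km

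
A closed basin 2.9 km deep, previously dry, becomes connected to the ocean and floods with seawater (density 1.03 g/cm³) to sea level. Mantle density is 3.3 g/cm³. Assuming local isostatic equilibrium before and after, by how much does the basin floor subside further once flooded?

1.32 km

After flooding the water column is d + s deep. Its weight must equal the weight of mantle displaced by the extra subsidence s: (d + s) ρ_w = s ρ_m.
s = d ρ_w / (ρ_m − ρ_w) = 2.9 km × 1.03/(3.3 − 1.03) = 1.32 km.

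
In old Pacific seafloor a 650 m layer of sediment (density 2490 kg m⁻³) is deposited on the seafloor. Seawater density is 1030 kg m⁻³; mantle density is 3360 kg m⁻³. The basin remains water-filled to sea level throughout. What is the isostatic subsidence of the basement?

Submarine loading: the sediment displaces seawater, and the subsidence is in turn flooded, so s (ρ_m − ρ_w) = t (ρ_sed − ρ_w).
s = 650 m × (2490 − 1030) / (3360 − 1030) = 407 m.

407 m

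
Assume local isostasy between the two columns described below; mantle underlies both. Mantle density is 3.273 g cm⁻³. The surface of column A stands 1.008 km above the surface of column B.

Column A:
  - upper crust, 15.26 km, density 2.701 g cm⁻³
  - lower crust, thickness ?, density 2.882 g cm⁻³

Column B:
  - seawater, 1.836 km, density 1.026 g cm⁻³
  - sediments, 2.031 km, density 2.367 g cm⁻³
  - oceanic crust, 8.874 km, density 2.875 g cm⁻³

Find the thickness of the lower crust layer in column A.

10.4 km

Take the compensation level at the base of the deeper column (depth z_c below the surface of column A) and equate Σ ρ_i t_i down to z_c; mantle fills any gap and the z_c terms cancel.
Column A: 15.26×2.701 + x×2.882 + (z_c − 15.26 − x)×3.273
Column B: 1.008×0 + 1.836×1.026 + 2.031×2.367 + 8.874×2.875 + (z_c − 1.008 − 12.741)×3.273
The z_c×3.273 term appears on both sides and cancels. Collect the known terms of each column as K = Σ(ρt)_known − 3.273 × (depth of known layers): K_A = 41.21726 − 3.273×15.26 = −8.72872; K_B = 32.203863 − 3.273×(1.008 + 12.741) = −12.796614.
Balance: K_A − x×(3.273 − 2.882) = K_B, so x = (K_A − K_B)/(3.273 − 2.882) = 4.06789/0.391 = 10.4 km.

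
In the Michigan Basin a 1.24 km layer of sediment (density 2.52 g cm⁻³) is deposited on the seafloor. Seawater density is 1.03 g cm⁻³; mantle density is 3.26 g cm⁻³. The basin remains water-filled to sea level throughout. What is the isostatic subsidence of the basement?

0.829 km

Submarine loading: the sediment displaces seawater, and the subsidence is in turn flooded, so s (ρ_m − ρ_w) = t (ρ_sed − ρ_w).
s = 1.24 km × (2.52 − 1.03) / (3.26 − 1.03) = 0.829 km.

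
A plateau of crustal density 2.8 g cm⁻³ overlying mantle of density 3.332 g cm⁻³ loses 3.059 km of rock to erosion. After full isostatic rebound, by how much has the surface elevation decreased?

0.488 km

Rebound u = e ρ_c/ρ_m = 3.059 km × 2.8/3.332 = 2.571 km.
Net surface drop = e − u = 3.059 km − 2.571 km = e (ρ_m − ρ_c)/ρ_m = 0.488 km.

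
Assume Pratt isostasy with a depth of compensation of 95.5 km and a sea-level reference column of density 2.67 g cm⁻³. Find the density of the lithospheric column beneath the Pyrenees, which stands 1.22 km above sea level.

2.64 g cm⁻³

Pratt balance: ρ_ref D = ρ (D + h).
ρ = ρ_ref D/(D + h) = 2.67 × 95.5 km/(95.5 km + 1.22 km) = 2.64 g cm⁻³.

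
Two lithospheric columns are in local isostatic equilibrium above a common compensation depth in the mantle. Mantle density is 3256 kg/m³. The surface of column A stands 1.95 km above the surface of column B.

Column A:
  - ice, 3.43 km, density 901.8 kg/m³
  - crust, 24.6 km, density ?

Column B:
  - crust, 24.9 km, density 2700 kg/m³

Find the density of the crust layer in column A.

Take the compensation level at the base of the deeper column (depth z_c below the surface of column A) and equate Σ ρ_i t_i down to z_c; mantle fills any gap and the z_c terms cancel.
Column A: 3.43×901.8 + 24.6×ρ + (z_c − 28.03)×3256
Column B: 1.95×0 + 24.9×2700 + (z_c − 1.95 − 24.9)×3256
The z_c×3256 term appears on both sides and cancels. Collect the known terms of each column as K = Σ(ρt)_known − 3256 × (depth of known layers): K_A = 3093.174 − 3256×28.03 = −88172.506; K_B = 67230 − 3256×(1.95 + 24.9) = −20193.6.
Balance: K_A + 24.6×ρ = K_B, so ρ = (K_B − K_A)/24.6 = 67978.9/24.6 = 2760 kg/m³.

2760 kg/m³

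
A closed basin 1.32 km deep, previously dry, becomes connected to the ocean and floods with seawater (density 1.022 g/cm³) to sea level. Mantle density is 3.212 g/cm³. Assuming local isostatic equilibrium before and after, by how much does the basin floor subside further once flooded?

0.616 km

After flooding the water column is d + s deep. Its weight must equal the weight of mantle displaced by the extra subsidence s: (d + s) ρ_w = s ρ_m.
s = d ρ_w / (ρ_m − ρ_w) = 1.32 km × 1.022/(3.212 − 1.022) = 0.616 km.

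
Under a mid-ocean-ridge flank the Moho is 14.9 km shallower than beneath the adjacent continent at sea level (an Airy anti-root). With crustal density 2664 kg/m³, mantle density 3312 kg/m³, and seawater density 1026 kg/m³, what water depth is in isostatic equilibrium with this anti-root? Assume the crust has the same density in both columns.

5.89 km

Replacing a thickness d of crust by seawater at the top must be balanced by replacing crust with mantle at the base: d (ρ_c − ρ_w) = a (ρ_m − ρ_c).
d = a (ρ_m − ρ_c)/(ρ_c − ρ_w) = 14.9 km × 648/1638 = 5.89 km.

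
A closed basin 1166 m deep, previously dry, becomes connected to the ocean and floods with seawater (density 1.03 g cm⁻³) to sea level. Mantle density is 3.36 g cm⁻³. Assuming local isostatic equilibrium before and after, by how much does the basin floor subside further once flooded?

After flooding the water column is d + s deep. Its weight must equal the weight of mantle displaced by the extra subsidence s: (d + s) ρ_w = s ρ_m.
s = d ρ_w / (ρ_m − ρ_w) = 1166 m × 1.03/(3.36 − 1.03) = 515 m.

515 m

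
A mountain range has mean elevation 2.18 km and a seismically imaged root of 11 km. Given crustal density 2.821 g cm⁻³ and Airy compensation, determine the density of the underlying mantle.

Airy balance: ρ_c h = (ρ_m − ρ_c) r → ρ_m = ρ_c (1 + h/r).
ρ_m = 2.821 × (1 + 2.18 km/11 km) = 3.38 g cm⁻³.

3.38 g cm⁻³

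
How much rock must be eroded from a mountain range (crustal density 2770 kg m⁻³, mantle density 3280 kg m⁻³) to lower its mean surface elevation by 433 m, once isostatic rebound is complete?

Net drop Δ = e − u = e − e ρ_c/ρ_m = e (ρ_m − ρ_c)/ρ_m.
e = Δ ρ_m/(ρ_m − ρ_c) = 433 m × 3280/510 = 2780 m.

2780 m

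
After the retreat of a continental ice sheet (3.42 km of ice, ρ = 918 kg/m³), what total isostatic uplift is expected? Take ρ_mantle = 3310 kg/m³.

0.949 km

Removing the load lets mantle flow back in; uplift u satisfies ρ_ice t = ρ_m u.
u = t ρ_ice/ρ_m = 3.42 km × 918/3310 = 0.949 km.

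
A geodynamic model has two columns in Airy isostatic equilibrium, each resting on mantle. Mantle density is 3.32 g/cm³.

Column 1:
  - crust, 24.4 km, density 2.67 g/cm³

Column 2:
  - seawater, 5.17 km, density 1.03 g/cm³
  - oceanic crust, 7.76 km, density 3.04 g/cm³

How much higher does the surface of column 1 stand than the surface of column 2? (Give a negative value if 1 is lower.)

0.557 km

For any compensation level in the mantle, the mantle terms cancel and isostasy reduces to e = (Σt_1 − Σt_2) − (Σ(ρt)_1 − Σ(ρt)_2) / ρ_m.
Σt_1 = 24.4 km; Σt_2 = 12.93 km; Σ(ρt)_1 = 65.148; Σ(ρt)_2 = 28.9155 (in km·g/cm³).
e = (24.4 − 12.93) − (65.148 − 28.9155) / 3.32 = 0.557 km.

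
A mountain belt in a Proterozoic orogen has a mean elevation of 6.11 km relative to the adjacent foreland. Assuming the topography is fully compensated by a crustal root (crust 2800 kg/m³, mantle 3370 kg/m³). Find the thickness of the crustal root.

For local isostatic compensation: the weight of the topography is balanced by the buoyancy of the root, ρ_c h = (ρ_m − ρ_c) r.
r = h · ρ_c / (ρ_m − ρ_c) = 6.11 km × 2800 / (3370 − 2800) = 30 km.

30 km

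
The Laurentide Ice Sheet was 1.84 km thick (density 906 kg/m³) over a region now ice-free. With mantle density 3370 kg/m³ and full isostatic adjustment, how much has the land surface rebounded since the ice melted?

Removing the load lets mantle flow back in; uplift u satisfies ρ_ice t = ρ_m u.
u = t ρ_ice/ρ_m = 1.84 km × 906/3370 = 0.495 km.

0.495 km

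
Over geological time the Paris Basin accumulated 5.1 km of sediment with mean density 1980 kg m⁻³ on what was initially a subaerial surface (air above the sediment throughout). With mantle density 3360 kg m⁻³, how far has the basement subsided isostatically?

3.01 km

Subaerial load: s = t ρ_sed / ρ_m = 5.1 km × 1980/3360 = 3.01 km.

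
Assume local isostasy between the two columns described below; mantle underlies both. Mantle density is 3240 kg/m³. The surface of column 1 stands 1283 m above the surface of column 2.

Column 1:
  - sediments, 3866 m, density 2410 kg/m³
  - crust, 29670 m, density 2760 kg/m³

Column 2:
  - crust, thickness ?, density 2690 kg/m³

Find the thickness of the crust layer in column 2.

24200 m

Take the compensation level at the base of the deeper column (depth z_c below the surface of column 1) and equate Σ ρ_i t_i down to z_c; mantle fills any gap and the z_c terms cancel.
Column 1: 3866×2410 + 29670×2760 + (z_c − 33536)×3240
Column 2: 1283×0 + x×2690 + (z_c − 1283 − 0 − x)×3240
The z_c×3240 term appears on both sides and cancels. Collect the known terms of each column as K = Σ(ρt)_known − 3240 × (depth of known layers): K_1 = 91206260 − 3240×33536 = −17450380; K_2 = 0 − 3240×(1283 + 0) = −4156920.
Balance: K_1 = K_2 − x×(3240 − 2690), so x = (K_2 − K_1)/(3240 − 2690) = 13293500/550 = 24200 m.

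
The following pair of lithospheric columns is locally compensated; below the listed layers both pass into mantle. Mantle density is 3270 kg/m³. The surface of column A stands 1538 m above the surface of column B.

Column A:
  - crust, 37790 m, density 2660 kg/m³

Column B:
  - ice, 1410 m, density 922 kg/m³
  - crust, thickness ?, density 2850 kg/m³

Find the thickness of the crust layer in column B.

Take the compensation level at the base of the deeper column (depth z_c below the surface of column A) and equate Σ ρ_i t_i down to z_c; mantle fills any gap and the z_c terms cancel.
Column A: 37790×2660 + (z_c − 37790)×3270
Column B: 1538×0 + 1410×922 + x×2850 + (z_c − 1538 − 1410 − x)×3270
The z_c×3270 term appears on both sides and cancels. Collect the known terms of each column as K = Σ(ρt)_known − 3270 × (depth of known layers): K_A = 100521400 − 3270×37790 = −23051900; K_B = 1300020 − 3270×(1538 + 1410) = −8339940.
Balance: K_A = K_B − x×(3270 − 2850), so x = (K_B − K_A)/(3270 − 2850) = 14712000/420 = 35000 m.

35000 m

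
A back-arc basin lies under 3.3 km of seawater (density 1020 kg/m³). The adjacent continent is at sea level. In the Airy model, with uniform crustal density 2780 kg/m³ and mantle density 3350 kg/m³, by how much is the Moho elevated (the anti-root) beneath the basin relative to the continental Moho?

10.2 km

For local isostatic compensation: replacing crust with seawater at the top is compensated by replacing crust with mantle at the base: d (ρ_c − ρ_w) = a (ρ_m − ρ_c).
a = d (ρ_c − ρ_w)/(ρ_m − ρ_c) = 3.3 km × 1760/570 = 10.2 km.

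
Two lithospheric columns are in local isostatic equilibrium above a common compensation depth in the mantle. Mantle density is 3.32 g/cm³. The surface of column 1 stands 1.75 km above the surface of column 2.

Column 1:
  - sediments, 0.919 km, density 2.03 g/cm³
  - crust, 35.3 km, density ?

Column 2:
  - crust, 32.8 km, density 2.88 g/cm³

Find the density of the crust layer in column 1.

2.78 g/cm³

Take the compensation level at the base of the deeper column (depth z_c below the surface of column 1) and equate Σ ρ_i t_i down to z_c; mantle fills any gap and the z_c terms cancel.
Column 1: 0.919×2.03 + 35.3×ρ + (z_c − 36.219)×3.32
Column 2: 1.75×0 + 32.8×2.88 + (z_c − 1.75 − 32.8)×3.32
The z_c×3.32 term appears on both sides and cancels. Collect the known terms of each column as K = Σ(ρt)_known − 3.32 × (depth of known layers): K_1 = 1.86557 − 3.32×36.219 = −118.38151; K_2 = 94.464 − 3.32×(1.75 + 32.8) = −20.242.
Balance: K_1 + 35.3×ρ = K_2, so ρ = (K_2 − K_1)/35.3 = 98.1395/35.3 = 2.78 g/cm³.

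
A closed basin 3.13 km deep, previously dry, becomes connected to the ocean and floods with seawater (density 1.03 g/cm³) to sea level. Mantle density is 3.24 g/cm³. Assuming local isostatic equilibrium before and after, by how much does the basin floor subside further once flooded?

After flooding the water column is d + s deep. Its weight must equal the weight of mantle displaced by the extra subsidence s: (d + s) ρ_w = s ρ_m.
s = d ρ_w / (ρ_m − ρ_w) = 3.13 km × 1.03/(3.24 − 1.03) = 1.46 km.

1.46 km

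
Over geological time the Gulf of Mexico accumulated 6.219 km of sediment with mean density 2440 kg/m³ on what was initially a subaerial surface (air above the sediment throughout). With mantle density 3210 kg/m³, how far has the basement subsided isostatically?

Subaerial load: s = t ρ_sed / ρ_m = 6.219 km × 2440/3210 = 4.73 km.

4.73 km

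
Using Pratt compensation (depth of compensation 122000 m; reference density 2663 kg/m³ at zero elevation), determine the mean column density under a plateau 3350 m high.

2590 kg/m³

Pratt balance: ρ_ref D = ρ (D + h).
ρ = ρ_ref D/(D + h) = 2663 × 122000 m/(122000 m + 3350 m) = 2590 kg/m³.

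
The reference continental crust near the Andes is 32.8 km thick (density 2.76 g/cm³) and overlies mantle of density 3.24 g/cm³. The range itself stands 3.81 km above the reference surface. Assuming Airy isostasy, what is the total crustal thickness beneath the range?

58.5 km

Root depth r = h ρ_c / (ρ_m − ρ_c) = 3.81 km × 2.76 / 0.48 = 21.91 km.
Total thickness = T + h + r = 32.8 km + 3.81 km + 21.91 km = 58.5 km.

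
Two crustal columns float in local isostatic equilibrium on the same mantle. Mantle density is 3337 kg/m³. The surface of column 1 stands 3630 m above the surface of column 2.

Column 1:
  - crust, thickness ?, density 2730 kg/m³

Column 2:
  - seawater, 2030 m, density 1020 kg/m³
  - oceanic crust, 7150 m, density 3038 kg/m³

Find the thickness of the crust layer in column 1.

Take the compensation level at the base of the deeper column (depth z_c below the surface of column 1) and equate Σ ρ_i t_i down to z_c; mantle fills any gap and the z_c terms cancel.
Column 1: x×2730 + (z_c − 0 − x)×3337
Column 2: 3630×0 + 2030×1020 + 7150×3038 + (z_c − 3630 − 9180)×3337
The z_c×3337 term appears on both sides and cancels. Collect the known terms of each column as K = Σ(ρt)_known − 3337 × (depth of known layers): K_1 = 0 − 3337×0 = 0; K_2 = 23792300 − 3337×(3630 + 9180) = −18954670.
Balance: K_1 − x×(3337 − 2730) = K_2, so x = (K_1 − K_2)/(3337 − 2730) = 18954700/607 = 31200 m.

31200 m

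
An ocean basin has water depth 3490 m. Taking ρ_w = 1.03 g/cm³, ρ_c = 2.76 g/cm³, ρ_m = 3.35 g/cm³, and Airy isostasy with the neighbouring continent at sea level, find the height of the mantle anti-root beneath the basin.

Isostatic balance requires: replacing crust with seawater at the top is compensated by replacing crust with mantle at the base: d (ρ_c − ρ_w) = a (ρ_m − ρ_c).
a = d (ρ_c − ρ_w)/(ρ_m − ρ_c) = 3490 m × 1.73/0.59 = 10200 m.

10200 m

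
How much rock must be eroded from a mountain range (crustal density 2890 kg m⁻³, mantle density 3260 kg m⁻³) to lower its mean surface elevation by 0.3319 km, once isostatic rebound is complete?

2.92 km

Net drop Δ = e − u = e − e ρ_c/ρ_m = e (ρ_m − ρ_c)/ρ_m.
e = Δ ρ_m/(ρ_m − ρ_c) = 0.3319 km × 3260/370 = 2.92 km.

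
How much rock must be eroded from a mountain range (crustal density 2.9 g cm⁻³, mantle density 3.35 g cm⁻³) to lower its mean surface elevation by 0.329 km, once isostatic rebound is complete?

Net drop Δ = e − u = e − e ρ_c/ρ_m = e (ρ_m − ρ_c)/ρ_m.
e = Δ ρ_m/(ρ_m − ρ_c) = 0.329 km × 3.35/0.45 = 2.45 km.

2.45 km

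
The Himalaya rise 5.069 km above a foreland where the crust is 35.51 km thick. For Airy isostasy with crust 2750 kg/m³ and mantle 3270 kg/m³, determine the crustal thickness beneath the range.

67.4 km

Root depth r = h ρ_c / (ρ_m − ρ_c) = 5.069 km × 2750 / 520 = 26.81 km.
Total thickness = T + h + r = 35.51 km + 5.069 km + 26.81 km = 67.4 km.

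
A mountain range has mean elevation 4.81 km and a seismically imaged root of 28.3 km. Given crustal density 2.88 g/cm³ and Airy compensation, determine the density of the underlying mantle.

3.37 g/cm³

Airy balance: ρ_c h = (ρ_m − ρ_c) r → ρ_m = ρ_c (1 + h/r).
ρ_m = 2.88 × (1 + 4.81 km/28.3 km) = 3.37 g/cm³.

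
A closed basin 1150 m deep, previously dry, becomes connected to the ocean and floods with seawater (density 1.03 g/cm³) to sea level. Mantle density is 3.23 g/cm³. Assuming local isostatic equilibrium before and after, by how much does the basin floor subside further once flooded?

538 m

After flooding the water column is d + s deep. Its weight must equal the weight of mantle displaced by the extra subsidence s: (d + s) ρ_w = s ρ_m.
s = d ρ_w / (ρ_m − ρ_w) = 1150 m × 1.03/(3.23 − 1.03) = 538 m.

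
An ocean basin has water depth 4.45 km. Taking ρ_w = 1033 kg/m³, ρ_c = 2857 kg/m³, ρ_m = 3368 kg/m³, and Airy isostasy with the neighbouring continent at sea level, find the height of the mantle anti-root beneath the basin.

15.9 km

For local isostatic compensation: replacing crust with seawater at the top is compensated by replacing crust with mantle at the base: d (ρ_c − ρ_w) = a (ρ_m − ρ_c).
a = d (ρ_c − ρ_w)/(ρ_m − ρ_c) = 4.45 km × 1824/511 = 15.9 km.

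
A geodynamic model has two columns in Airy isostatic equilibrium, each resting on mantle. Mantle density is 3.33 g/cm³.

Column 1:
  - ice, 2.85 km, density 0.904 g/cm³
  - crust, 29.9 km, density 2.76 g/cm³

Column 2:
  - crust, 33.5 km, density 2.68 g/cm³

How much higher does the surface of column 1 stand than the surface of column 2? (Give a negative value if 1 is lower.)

0.655 km

For any compensation level in the mantle, the mantle terms cancel and isostasy reduces to e = (Σt_1 − Σt_2) − (Σ(ρt)_1 − Σ(ρt)_2) / ρ_m.
Σt_1 = 32.75 km; Σt_2 = 33.5 km; Σ(ρt)_1 = 85.1004; Σ(ρt)_2 = 89.78 (in km·g/cm³).
e = (32.75 − 33.5) − (85.1004 − 89.78) / 3.33 = 0.655 km.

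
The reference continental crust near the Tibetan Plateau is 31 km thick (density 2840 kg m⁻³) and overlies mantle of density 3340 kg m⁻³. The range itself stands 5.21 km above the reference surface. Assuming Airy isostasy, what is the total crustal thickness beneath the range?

Root depth r = h ρ_c / (ρ_m − ρ_c) = 5.21 km × 2840 / 500 = 29.59 km.
Total thickness = T + h + r = 31 km + 5.21 km + 29.59 km = 65.8 km.

65.8 km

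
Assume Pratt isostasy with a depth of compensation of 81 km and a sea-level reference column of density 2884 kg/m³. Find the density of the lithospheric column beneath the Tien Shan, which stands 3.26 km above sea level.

Pratt balance: ρ_ref D = ρ (D + h).
ρ = ρ_ref D/(D + h) = 2884 × 81 km/(81 km + 3.26 km) = 2770 kg/m³.

2770 kg/m³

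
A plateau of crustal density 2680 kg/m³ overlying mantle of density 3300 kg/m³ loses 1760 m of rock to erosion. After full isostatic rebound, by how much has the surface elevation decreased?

Rebound u = e ρ_c/ρ_m = 1760 m × 2680/3300 = 1429 m.
Net surface drop = e − u = 1760 m − 1429 m = e (ρ_m − ρ_c)/ρ_m = 331 m.

331 m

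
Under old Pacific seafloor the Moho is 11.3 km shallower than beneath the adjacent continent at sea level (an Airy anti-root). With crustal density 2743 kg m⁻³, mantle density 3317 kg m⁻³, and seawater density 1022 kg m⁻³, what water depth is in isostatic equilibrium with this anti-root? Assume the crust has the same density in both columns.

3.77 km

Replacing a thickness d of crust by seawater at the top must be balanced by replacing crust with mantle at the base: d (ρ_c − ρ_w) = a (ρ_m − ρ_c).
d = a (ρ_m − ρ_c)/(ρ_c − ρ_w) = 11.3 km × 574/1721 = 3.77 km.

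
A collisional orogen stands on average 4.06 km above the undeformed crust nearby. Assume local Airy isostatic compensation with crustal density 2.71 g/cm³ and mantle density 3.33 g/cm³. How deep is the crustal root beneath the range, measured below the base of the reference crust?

17.7 km

In Airy isostatic equilibrium: the weight of the topography is balanced by the buoyancy of the root, ρ_c h = (ρ_m − ρ_c) r.
r = h · ρ_c / (ρ_m − ρ_c) = 4.06 km × 2.71 / (3.33 − 2.71) = 17.7 km.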